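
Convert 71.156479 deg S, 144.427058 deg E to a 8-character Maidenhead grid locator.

QB28fu12

Shift to the Maidenhead origin (180°W, 90°S): lon 324.42706, lat 18.84352.
Field (20°×10°, letters A–R): 324.42706/20 → 16 → Q, 18.84352/10 → 1 → B; chars QB.
Square (2°×1°, digits 0–9): 4.42706/2 → 2, 8.84352/1 → 8; chars 28.
Subsquare (5′×2.5′, letters a–x): 0.42706/0.0833333 → 5 → f, 0.84352/0.0416667 → 20 → u; chars fu.
Extended square (30″×15″, digits 0–9): 0.01039/0.00833333 → 1, 0.01019/0.00416667 → 2; chars 12.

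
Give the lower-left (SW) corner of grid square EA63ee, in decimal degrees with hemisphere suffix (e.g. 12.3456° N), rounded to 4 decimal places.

Field E=4, A=0: +4·20° lon, +0·10° lat → SW at lon -100°, lat -90°.
Square 6, 3: +6·2° lon, +3·1° lat → SW at lon -88°, lat -87°.
Subsquare e=4, e=4: +4·0.0833333° lon, +4·0.0416667° lat → SW at lon -87.6667°, lat -86.8333°.
latitude 86.8333° S, longitude 87.6667° W.

86.8333° S, 87.6667° W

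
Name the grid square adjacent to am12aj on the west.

AM02xj

Longitude subsquare a = 0; −1 → -1, wraps to 23 = x, carry into square.
Longitude square 1; −1 → 0.
The latitude characters are unchanged.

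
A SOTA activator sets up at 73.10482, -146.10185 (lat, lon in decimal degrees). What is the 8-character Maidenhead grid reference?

Offset from 180°W / 90°S: lon 33.89815°, lat 163.10482°.
Field: lon ⌊33.89815/20⌋ = 1 → B; lat ⌊163.10482/10⌋ = 16 → Q.
Square: lon ⌊13.89815/2⌋ = 6; lat ⌊3.10482/1⌋ = 3.
Subsquare: lon ⌊1.89815/0.0833333⌋ = 22 → w; lat ⌊0.10482/0.0416667⌋ = 2 → c.
Extended square: lon ⌊0.06482/0.00833333⌋ = 7; lat ⌊0.02149/0.00416667⌋ = 5.

BQ63wc75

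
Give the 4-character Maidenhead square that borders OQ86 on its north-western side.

OQ77

Longitude square 8; −1 → 7.
Latitude square 6; +1 → 7.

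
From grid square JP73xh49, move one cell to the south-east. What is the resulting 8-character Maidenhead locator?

JP73xh58

Longitude extended square 4; +1 → 5.
Latitude extended square 9; −1 → 8.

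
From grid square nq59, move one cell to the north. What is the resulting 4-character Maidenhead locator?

Latitude square 9; +1 → 10, wraps to 0, carry into field.
Latitude field Q = 16; +1 → 17 = R.
The longitude characters are unchanged.

NR50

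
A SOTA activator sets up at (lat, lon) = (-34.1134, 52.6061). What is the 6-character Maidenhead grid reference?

LF65hv

Add 180° to longitude and 90° to latitude: 232.6061, 55.8866.
Field (20°×10°, letters A–R): lon ⌊232.6061/20⌋ = 11 → L; lat ⌊55.8866/10⌋ = 5 → F.
Square (2°×1°, digits 0–9): lon ⌊12.6061/2⌋ = 6; lat ⌊5.8866/1⌋ = 5.
Subsquare (5′×2.5′, letters a–x): lon ⌊0.6061/0.0833333⌋ = 7 → h; lat ⌊0.8866/0.0416667⌋ = 21 → v.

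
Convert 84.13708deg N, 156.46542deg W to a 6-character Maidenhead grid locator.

Add 180° to longitude and 90° to latitude: 23.5346, 174.1371.
Field (20°×10°, letters A–R): 23.5346/20 → 1 → B, 174.1371/10 → 17 → R; chars BR.
Square (2°×1°, digits 0–9): 3.5346/2 → 1, 4.1371/1 → 4; chars 14.
Subsquare (5′×2.5′, letters a–x): 1.5346/0.0833333 → 18 → s, 0.1371/0.0416667 → 3 → d; chars sd.

BR14sd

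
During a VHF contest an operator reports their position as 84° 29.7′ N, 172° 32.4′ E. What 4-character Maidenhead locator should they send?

Shift to the Maidenhead origin (180°W, 90°S): lon 352.54, lat 174.50.
Field: lon ⌊352.54/20⌋ = 17 → R; lat ⌊174.50/10⌋ = 17 → R.
Square: lon ⌊12.54/2⌋ = 6; lat ⌊4.50/1⌋ = 4.

RR64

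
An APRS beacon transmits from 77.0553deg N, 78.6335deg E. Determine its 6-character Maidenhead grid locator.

MQ97hb

Offset from 180°W / 90°S: lon 258.6335°, lat 167.0553°.
Field: lon ⌊258.6335/20⌋ = 12 → M; lat ⌊167.0553/10⌋ = 16 → Q.
Square: lon ⌊18.6335/2⌋ = 9; lat ⌊7.0553/1⌋ = 7.
Subsquare: lon ⌊0.6335/0.0833333⌋ = 7 → h; lat ⌊0.0553/0.0416667⌋ = 1 → b.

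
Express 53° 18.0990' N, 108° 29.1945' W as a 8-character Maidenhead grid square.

DO53sh12

Offset from 180°W / 90°S: lon 71.51342°, lat 143.30165°.
Field: lon ⌊71.51342/20⌋ = 3 → D; lat ⌊143.30165/10⌋ = 14 → O.
Square: lon ⌊11.51342/2⌋ = 5; lat ⌊3.30165/1⌋ = 3.
Subsquare: lon ⌊1.51342/0.0833333⌋ = 18 → s; lat ⌊0.30165/0.0416667⌋ = 7 → h.
Extended square: lon ⌊0.01342/0.00833333⌋ = 1; lat ⌊0.00998/0.00416667⌋ = 2.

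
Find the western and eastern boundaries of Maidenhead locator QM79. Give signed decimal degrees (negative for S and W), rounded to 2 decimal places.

154.00, 156.00

Field Q=16, M=12: +16·20° lon, +12·10° lat → SW at lon 140°, lat 30°.
Square 7, 9: +7·2° lon, +9·1° lat → SW at lon 154°, lat 39°.
Cell spans 2° lon × 1° lat.
west 154.00, east 156.00.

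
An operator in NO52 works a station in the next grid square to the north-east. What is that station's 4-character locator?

Longitude square 5; +1 → 6.
Latitude square 2; +1 → 3.

NO63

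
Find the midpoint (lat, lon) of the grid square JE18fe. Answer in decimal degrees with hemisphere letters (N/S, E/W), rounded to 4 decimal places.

Field J=9, E=4: +9·20° lon, +4·10° lat → SW at lon 0°, lat -50°.
Square 1, 8: +1·2° lon, +8·1° lat → SW at lon 2°, lat -42°.
Subsquare f=5, e=4: +5·0.0833333° lon, +4·0.0416667° lat → SW at lon 2.41667°, lat -41.8333°.
Cell spans 0.0833333° lon × 0.0416667° lat. Centre is SW corner plus half of each.
latitude 41.8125° S, longitude 2.4583° E.

41.8125° S, 2.4583° E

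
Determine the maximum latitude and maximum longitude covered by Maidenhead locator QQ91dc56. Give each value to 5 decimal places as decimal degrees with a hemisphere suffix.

71.11250° N, 158.30000° E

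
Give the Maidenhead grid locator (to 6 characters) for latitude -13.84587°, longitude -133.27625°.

CH36id

Offset from 180°W / 90°S: lon 46.7237°, lat 76.1541°.
Field: lon ⌊46.7237/20⌋ = 2 → C; lat ⌊76.1541/10⌋ = 7 → H.
Square: lon ⌊6.7237/2⌋ = 3; lat ⌊6.1541/1⌋ = 6.
Subsquare: lon ⌊0.7237/0.0833333⌋ = 8 → i; lat ⌊0.1541/0.0416667⌋ = 3 → d.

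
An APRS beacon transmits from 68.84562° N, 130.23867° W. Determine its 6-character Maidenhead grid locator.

Add 180° to longitude and 90° to latitude: 49.7613, 158.8456.
Field: lon ⌊49.7613/20⌋ = 2 → C; lat ⌊158.8456/10⌋ = 15 → P.
Square: lon ⌊9.7613/2⌋ = 4; lat ⌊8.8456/1⌋ = 8.
Subsquare: lon ⌊1.7613/0.0833333⌋ = 21 → v; lat ⌊0.8456/0.0416667⌋ = 20 → u.

CP48vu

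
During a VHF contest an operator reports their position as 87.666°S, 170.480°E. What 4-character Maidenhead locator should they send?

Add 180° to longitude and 90° to latitude: 350.48, 2.33.
Field: lon ⌊350.48/20⌋ = 17 → R; lat ⌊2.33/10⌋ = 0 → A.
Square: lon ⌊10.48/2⌋ = 5; lat ⌊2.33/1⌋ = 2.

RA52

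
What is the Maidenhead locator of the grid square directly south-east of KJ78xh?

KJ88ag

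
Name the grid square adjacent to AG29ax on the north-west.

Longitude subsquare a = 0; −1 → -1, wraps to 23 = x, carry into square.
Longitude square 2; −1 → 1.
Latitude subsquare x = 23; +1 → 24, wraps to 0 = a, carry into square.
Latitude square 9; +1 → 10, wraps to 0, carry into field.
Latitude field G = 6; +1 → 7 = H.

AH10xa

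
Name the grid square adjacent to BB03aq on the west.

Longitude subsquare a = 0; −1 → -1, wraps to 23 = x, carry into square.
Longitude square 0; −1 → -1, wraps to 9, carry into field.
Longitude field B = 1; −1 → 0 = A.
The latitude characters are unchanged.

AB93xq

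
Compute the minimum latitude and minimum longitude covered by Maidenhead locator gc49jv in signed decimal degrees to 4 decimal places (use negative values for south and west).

Field G=6, C=2: +6·20° lon, +2·10° lat → SW at lon -60°, lat -70°.
Square 4, 9: +4·2° lon, +9·1° lat → SW at lon -52°, lat -61°.
Subsquare j=9, v=21: +9·0.0833333° lon, +21·0.0416667° lat → SW at lon -51.25°, lat -60.125°.
latitude -60.1250, longitude -51.2500.

-60.1250, -51.2500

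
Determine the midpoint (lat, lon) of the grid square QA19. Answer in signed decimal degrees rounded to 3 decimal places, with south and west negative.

-80.500, 143.000

Field Q=16, A=0: +16·20° lon, +0·10° lat → SW at lon 140°, lat -90°.
Square 1, 9: +1·2° lon, +9·1° lat → SW at lon 142°, lat -81°.
Cell spans 2° lon × 1° lat. Centre is SW corner plus half of each.
latitude -80.500, longitude 143.000.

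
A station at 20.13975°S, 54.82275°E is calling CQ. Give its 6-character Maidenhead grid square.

LG79ju

Offset from 180°W / 90°S: lon 234.8227°, lat 69.8603°.
Field: lon ⌊234.8227/20⌋ = 11 → L; lat ⌊69.8603/10⌋ = 6 → G.
Square: lon ⌊14.8227/2⌋ = 7; lat ⌊9.8603/1⌋ = 9.
Subsquare: lon ⌊0.8227/0.0833333⌋ = 9 → j; lat ⌊0.8603/0.0416667⌋ = 20 → u.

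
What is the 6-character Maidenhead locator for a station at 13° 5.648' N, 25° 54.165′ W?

HK73bc

Shift to the Maidenhead origin (180°W, 90°S): lon 154.0973, lat 103.0941.
Field: 154.0973/20 → 7 → H, 103.0941/10 → 10 → K; chars HK.
Square: 14.0973/2 → 7, 3.0941/1 → 3; chars 73.
Subsquare: 0.0973/0.0833333 → 1 → b, 0.0941/0.0416667 → 2 → c; chars bc.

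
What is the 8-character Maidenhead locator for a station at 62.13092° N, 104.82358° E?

Offset from 180°W / 90°S: lon 284.82358°, lat 152.13092°.
Field (20°×10°, letters A–R): 284.82358/20 → 14 → O, 152.13092/10 → 15 → P; chars OP.
Square (2°×1°, digits 0–9): 4.82358/2 → 2, 2.13092/1 → 2; chars 22.
Subsquare (5′×2.5′, letters a–x): 0.82358/0.0833333 → 9 → j, 0.13092/0.0416667 → 3 → d; chars jd.
Extended square (30″×15″, digits 0–9): 0.07358/0.00833333 → 8, 0.00592/0.00416667 → 1; chars 81.

OP22jd81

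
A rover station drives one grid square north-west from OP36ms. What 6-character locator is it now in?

OP36lt

Longitude subsquare m = 12; −1 → 11 = l.
Latitude subsquare s = 18; +1 → 19 = t.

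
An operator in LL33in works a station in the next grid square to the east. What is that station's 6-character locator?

LL33jn

Longitude subsquare i = 8; +1 → 9 = j.
The latitude characters are unchanged.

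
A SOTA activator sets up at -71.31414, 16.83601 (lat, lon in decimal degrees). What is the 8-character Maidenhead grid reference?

JB88kq04

Offset from 180°W / 90°S: lon 196.83601°, lat 18.68586°.
Field (20°×10°, letters A–R): lon ⌊196.83601/20⌋ = 9 → J; lat ⌊18.68586/10⌋ = 1 → B.
Square (2°×1°, digits 0–9): lon ⌊16.83601/2⌋ = 8; lat ⌊8.68586/1⌋ = 8.
Subsquare (5′×2.5′, letters a–x): lon ⌊0.83601/0.0833333⌋ = 10 → k; lat ⌊0.68586/0.0416667⌋ = 16 → q.
Extended square (30″×15″, digits 0–9): lon ⌊0.00268/0.00833333⌋ = 0; lat ⌊0.01919/0.00416667⌋ = 4.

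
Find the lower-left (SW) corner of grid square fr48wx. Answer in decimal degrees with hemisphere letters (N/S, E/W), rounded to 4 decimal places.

88.9583° N, 70.1667° W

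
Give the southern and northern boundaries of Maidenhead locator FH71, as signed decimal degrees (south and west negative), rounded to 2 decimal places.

Field F=5, H=7: +5·20° lon, +7·10° lat → SW at lon -80°, lat -20°.
Square 7, 1: +7·2° lon, +1·1° lat → SW at lon -66°, lat -19°.
Cell spans 2° lon × 1° lat.
south -19.00, north -18.00.

-19.00, -18.00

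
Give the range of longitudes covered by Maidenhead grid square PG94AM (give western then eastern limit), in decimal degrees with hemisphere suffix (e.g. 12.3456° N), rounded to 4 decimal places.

138.0000° E, 138.0833° E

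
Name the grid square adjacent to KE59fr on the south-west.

KE59eq

Longitude subsquare f = 5; −1 → 4 = e.
Latitude subsquare r = 17; −1 → 16 = q.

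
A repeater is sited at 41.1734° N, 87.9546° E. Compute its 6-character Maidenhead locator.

Shift to the Maidenhead origin (180°W, 90°S): lon 267.9546, lat 131.1734.
Field (20°×10°, letters A–R): lon ⌊267.9546/20⌋ = 13 → N; lat ⌊131.1734/10⌋ = 13 → N.
Square (2°×1°, digits 0–9): lon ⌊7.9546/2⌋ = 3; lat ⌊1.1734/1⌋ = 1.
Subsquare (5′×2.5′, letters a–x): lon ⌊1.9546/0.0833333⌋ = 23 → x; lat ⌊0.1734/0.0416667⌋ = 4 → e.

NN31xe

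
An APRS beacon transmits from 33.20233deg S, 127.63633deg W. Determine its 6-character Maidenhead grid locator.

CF66et

Offset from 180°W / 90°S: lon 52.3637°, lat 56.7977°.
Field: 52.3637/20 → 2 → C, 56.7977/10 → 5 → F; chars CF.
Square: 12.3637/2 → 6, 6.7977/1 → 6; chars 66.
Subsquare: 0.3637/0.0833333 → 4 → e, 0.7977/0.0416667 → 19 → t; chars et.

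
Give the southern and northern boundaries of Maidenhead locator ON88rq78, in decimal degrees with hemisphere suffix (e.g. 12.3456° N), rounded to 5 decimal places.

Field O=14, N=13: +14·20° lon, +13·10° lat → SW at lon 100°, lat 40°.
Square 8, 8: +8·2° lon, +8·1° lat → SW at lon 116°, lat 48°.
Subsquare r=17, q=16: +17·0.0833333° lon, +16·0.0416667° lat → SW at lon 117.417°, lat 48.6667°.
Extended square 7, 8: +7·0.00833333° lon, +8·0.00416667° lat → SW at lon 117.475°, lat 48.7°.
Cell spans 0.00833333° lon × 0.00416667° lat.
south 48.70000° N, north 48.70417° N.

48.70000° N, 48.70417° N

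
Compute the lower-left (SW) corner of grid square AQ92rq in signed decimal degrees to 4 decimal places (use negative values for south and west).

72.6667, -160.5833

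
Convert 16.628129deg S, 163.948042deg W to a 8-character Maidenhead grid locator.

AH83ai69

Add 180° to longitude and 90° to latitude: 16.05196, 73.37187.
Field: lon ⌊16.05196/20⌋ = 0 → A; lat ⌊73.37187/10⌋ = 7 → H.
Square: lon ⌊16.05196/2⌋ = 8; lat ⌊3.37187/1⌋ = 3.
Subsquare: lon ⌊0.05196/0.0833333⌋ = 0 → a; lat ⌊0.37187/0.0416667⌋ = 8 → i.
Extended square: lon ⌊0.05196/0.00833333⌋ = 6; lat ⌊0.03854/0.00416667⌋ = 9.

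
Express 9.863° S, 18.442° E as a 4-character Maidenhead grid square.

JI90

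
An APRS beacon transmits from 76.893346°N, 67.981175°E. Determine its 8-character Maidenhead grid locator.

Add 180° to longitude and 90° to latitude: 247.98118, 166.89335.
Field (20°×10°, letters A–R): 247.98118/20 → 12 → M, 166.89335/10 → 16 → Q; chars MQ.
Square (2°×1°, digits 0–9): 7.98118/2 → 3, 6.89335/1 → 6; chars 36.
Subsquare (5′×2.5′, letters a–x): 1.98118/0.0833333 → 23 → x, 0.89335/0.0416667 → 21 → v; chars xv.
Extended square (30″×15″, digits 0–9): 0.06451/0.00833333 → 7, 0.01835/0.00416667 → 4; chars 74.

MQ36xv74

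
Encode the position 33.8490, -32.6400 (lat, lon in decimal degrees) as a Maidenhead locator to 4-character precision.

Add 180° to longitude and 90° to latitude: 147.36, 123.85.
Field: 147.36/20 → 7 → H, 123.85/10 → 12 → M; chars HM.
Square: 7.36/2 → 3, 3.85/1 → 3; chars 33.

HM33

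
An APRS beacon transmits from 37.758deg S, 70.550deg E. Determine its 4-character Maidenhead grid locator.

Add 180° to longitude and 90° to latitude: 250.55, 52.24.
Field: lon ⌊250.55/20⌋ = 12 → M; lat ⌊52.24/10⌋ = 5 → F.
Square: lon ⌊10.55/2⌋ = 5; lat ⌊2.24/1⌋ = 2.

MF52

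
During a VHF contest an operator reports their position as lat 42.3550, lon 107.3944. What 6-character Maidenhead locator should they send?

Add 180° to longitude and 90° to latitude: 287.3944, 132.3550.
Field (20°×10°, letters A–R): lon ⌊287.3944/20⌋ = 14 → O; lat ⌊132.3550/10⌋ = 13 → N.
Square (2°×1°, digits 0–9): lon ⌊7.3944/2⌋ = 3; lat ⌊2.3550/1⌋ = 2.
Subsquare (5′×2.5′, letters a–x): lon ⌊1.3944/0.0833333⌋ = 16 → q; lat ⌊0.3550/0.0416667⌋ = 8 → i.

ON32qi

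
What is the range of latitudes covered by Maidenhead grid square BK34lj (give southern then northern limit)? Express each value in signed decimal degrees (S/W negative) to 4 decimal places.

Field B=1, K=10: +1·20° lon, +10·10° lat → SW at lon -160°, lat 10°.
Square 3, 4: +3·2° lon, +4·1° lat → SW at lon -154°, lat 14°.
Subsquare l=11, j=9: +11·0.0833333° lon, +9·0.0416667° lat → SW at lon -153.083°, lat 14.375°.
Cell spans 0.0833333° lon × 0.0416667° lat.
south 14.3750, north 14.4167.

14.3750, 14.4167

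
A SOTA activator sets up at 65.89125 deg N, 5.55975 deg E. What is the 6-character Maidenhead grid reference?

JP25sv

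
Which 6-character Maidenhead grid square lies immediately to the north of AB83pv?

Latitude subsquare v = 21; +1 → 22 = w.
The longitude characters are unchanged.

AB83pw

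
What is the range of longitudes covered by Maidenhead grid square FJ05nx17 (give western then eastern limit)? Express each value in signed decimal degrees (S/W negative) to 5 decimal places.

-78.90833, -78.90000

Field F=5, J=9: +5·20° lon, +9·10° lat → SW at lon -80°, lat 0°.
Square 0, 5: +0·2° lon, +5·1° lat → SW at lon -80°, lat 5°.
Subsquare n=13, x=23: +13·0.0833333° lon, +23·0.0416667° lat → SW at lon -78.9167°, lat 5.95833°.
Extended square 1, 7: +1·0.00833333° lon, +7·0.00416667° lat → SW at lon -78.9083°, lat 5.9875°.
Cell spans 0.00833333° lon × 0.00416667° lat.
west -78.90833, east -78.90000.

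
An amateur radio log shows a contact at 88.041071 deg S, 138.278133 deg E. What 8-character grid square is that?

PA91dx30

Shift to the Maidenhead origin (180°W, 90°S): lon 318.27813, lat 1.95893.
Field: lon ⌊318.27813/20⌋ = 15 → P; lat ⌊1.95893/10⌋ = 0 → A.
Square: lon ⌊18.27813/2⌋ = 9; lat ⌊1.95893/1⌋ = 1.
Subsquare: lon ⌊0.27813/0.0833333⌋ = 3 → d; lat ⌊0.95893/0.0416667⌋ = 23 → x.
Extended square: lon ⌊0.02813/0.00833333⌋ = 3; lat ⌊0.00060/0.00416667⌋ = 0.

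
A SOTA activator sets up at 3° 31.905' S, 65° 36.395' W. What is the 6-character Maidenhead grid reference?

FI76el

Shift to the Maidenhead origin (180°W, 90°S): lon 114.3934, lat 86.4682.
Field: 114.3934/20 → 5 → F, 86.4682/10 → 8 → I; chars FI.
Square: 14.3934/2 → 7, 6.4682/1 → 6; chars 76.
Subsquare: 0.3934/0.0833333 → 4 → e, 0.4682/0.0416667 → 11 → l; chars el.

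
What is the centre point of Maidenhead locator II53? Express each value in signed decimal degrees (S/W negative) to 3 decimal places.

-6.500, -9.000

Field I=8, I=8: +8·20° lon, +8·10° lat → SW at lon -20°, lat -10°.
Square 5, 3: +5·2° lon, +3·1° lat → SW at lon -10°, lat -7°.
Cell spans 2° lon × 1° lat. Centre is SW corner plus half of each.
latitude -6.500, longitude -9.000.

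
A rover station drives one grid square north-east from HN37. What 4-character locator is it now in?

Longitude square 3; +1 → 4.
Latitude square 7; +1 → 8.

HN48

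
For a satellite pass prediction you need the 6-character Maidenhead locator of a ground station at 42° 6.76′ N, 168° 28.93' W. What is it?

Offset from 180°W / 90°S: lon 11.5178°, lat 132.1127°.
Field: 11.5178/20 → 0 → A, 132.1127/10 → 13 → N; chars AN.
Square: 11.5178/2 → 5, 2.1127/1 → 2; chars 52.
Subsquare: 1.5178/0.0833333 → 18 → s, 0.1127/0.0416667 → 2 → c; chars sc.

AN52sc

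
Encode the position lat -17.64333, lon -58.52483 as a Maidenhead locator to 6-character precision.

GH02ri

Offset from 180°W / 90°S: lon 121.4752°, lat 72.3567°.
Field (20°×10°, letters A–R): lon ⌊121.4752/20⌋ = 6 → G; lat ⌊72.3567/10⌋ = 7 → H.
Square (2°×1°, digits 0–9): lon ⌊1.4752/2⌋ = 0; lat ⌊2.3567/1⌋ = 2.
Subsquare (5′×2.5′, letters a–x): lon ⌊1.4752/0.0833333⌋ = 17 → r; lat ⌊0.3567/0.0416667⌋ = 8 → i.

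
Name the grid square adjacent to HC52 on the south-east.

Longitude square 5; +1 → 6.
Latitude square 2; −1 → 1.

HC61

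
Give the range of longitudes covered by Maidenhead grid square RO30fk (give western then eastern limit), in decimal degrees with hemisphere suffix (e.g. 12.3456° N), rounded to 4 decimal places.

Field R=17, O=14: +17·20° lon, +14·10° lat → SW at lon 160°, lat 50°.
Square 3, 0: +3·2° lon, +0·1° lat → SW at lon 166°, lat 50°.
Subsquare f=5, k=10: +5·0.0833333° lon, +10·0.0416667° lat → SW at lon 166.417°, lat 50.4167°.
Cell spans 0.0833333° lon × 0.0416667° lat.
west 166.4167° E, east 166.5000° E.

166.4167° E, 166.5000° E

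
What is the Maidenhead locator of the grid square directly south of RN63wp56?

RN63wp55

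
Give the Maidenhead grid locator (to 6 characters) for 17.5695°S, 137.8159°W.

Add 180° to longitude and 90° to latitude: 42.1841, 72.4305.
Field: lon ⌊42.1841/20⌋ = 2 → C; lat ⌊72.4305/10⌋ = 7 → H.
Square: lon ⌊2.1841/2⌋ = 1; lat ⌊2.4305/1⌋ = 2.
Subsquare: lon ⌊0.1841/0.0833333⌋ = 2 → c; lat ⌊0.4305/0.0416667⌋ = 10 → k.

CH12ck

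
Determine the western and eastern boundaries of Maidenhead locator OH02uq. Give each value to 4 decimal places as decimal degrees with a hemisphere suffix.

Field O=14, H=7: +14·20° lon, +7·10° lat → SW at lon 100°, lat -20°.
Square 0, 2: +0·2° lon, +2·1° lat → SW at lon 100°, lat -18°.
Subsquare u=20, q=16: +20·0.0833333° lon, +16·0.0416667° lat → SW at lon 101.667°, lat -17.3333°.
Cell spans 0.0833333° lon × 0.0416667° lat.
west 101.6667° E, east 101.7500° E.

101.6667° E, 101.7500° E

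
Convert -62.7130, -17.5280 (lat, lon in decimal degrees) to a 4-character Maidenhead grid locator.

IC17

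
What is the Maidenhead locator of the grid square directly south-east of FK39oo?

Longitude subsquare o = 14; +1 → 15 = p.
Latitude subsquare o = 14; −1 → 13 = n.

FK39pn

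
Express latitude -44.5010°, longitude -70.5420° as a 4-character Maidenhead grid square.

Shift to the Maidenhead origin (180°W, 90°S): lon 109.46, lat 45.50.
Field: lon ⌊109.46/20⌋ = 5 → F; lat ⌊45.50/10⌋ = 4 → E.
Square: lon ⌊9.46/2⌋ = 4; lat ⌊5.50/1⌋ = 5.

FE45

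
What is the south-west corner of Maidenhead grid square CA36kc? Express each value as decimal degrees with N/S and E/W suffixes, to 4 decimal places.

Field C=2, A=0: +2·20° lon, +0·10° lat → SW at lon -140°, lat -90°.
Square 3, 6: +3·2° lon, +6·1° lat → SW at lon -134°, lat -84°.
Subsquare k=10, c=2: +10·0.0833333° lon, +2·0.0416667° lat → SW at lon -133.167°, lat -83.9167°.
latitude 83.9167° S, longitude 133.1667° W.

83.9167° S, 133.1667° W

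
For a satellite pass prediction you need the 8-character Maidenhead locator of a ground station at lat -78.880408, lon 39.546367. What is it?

KB91sc58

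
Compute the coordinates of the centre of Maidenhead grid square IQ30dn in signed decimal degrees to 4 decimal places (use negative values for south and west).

70.5625, -13.7083

Field I=8, Q=16: +8·20° lon, +16·10° lat → SW at lon -20°, lat 70°.
Square 3, 0: +3·2° lon, +0·1° lat → SW at lon -14°, lat 70°.
Subsquare d=3, n=13: +3·0.0833333° lon, +13·0.0416667° lat → SW at lon -13.75°, lat 70.5417°.
Cell spans 0.0833333° lon × 0.0416667° lat. Centre is SW corner plus half of each.
latitude 70.5625, longitude -13.7083.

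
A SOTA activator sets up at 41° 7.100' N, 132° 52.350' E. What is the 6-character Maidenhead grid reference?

Shift to the Maidenhead origin (180°W, 90°S): lon 312.8725, lat 131.1183.
Field: lon ⌊312.8725/20⌋ = 15 → P; lat ⌊131.1183/10⌋ = 13 → N.
Square: lon ⌊12.8725/2⌋ = 6; lat ⌊1.1183/1⌋ = 1.
Subsquare: lon ⌊0.8725/0.0833333⌋ = 10 → k; lat ⌊0.1183/0.0416667⌋ = 2 → c.

PN61kc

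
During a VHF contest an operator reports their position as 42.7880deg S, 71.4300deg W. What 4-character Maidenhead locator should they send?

FE47

Offset from 180°W / 90°S: lon 108.57°, lat 47.21°.
Field (20°×10°, letters A–R): lon ⌊108.57/20⌋ = 5 → F; lat ⌊47.21/10⌋ = 4 → E.
Square (2°×1°, digits 0–9): lon ⌊8.57/2⌋ = 4; lat ⌊7.21/1⌋ = 7.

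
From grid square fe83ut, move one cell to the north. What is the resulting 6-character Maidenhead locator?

Latitude subsquare t = 19; +1 → 20 = u.
The longitude characters are unchanged.

FE83uu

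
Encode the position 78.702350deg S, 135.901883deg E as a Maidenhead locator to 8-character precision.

PB71wh81

Add 180° to longitude and 90° to latitude: 315.90188, 11.29765.
Field: 315.90188/20 → 15 → P, 11.29765/10 → 1 → B; chars PB.
Square: 15.90188/2 → 7, 1.29765/1 → 1; chars 71.
Subsquare: 1.90188/0.0833333 → 22 → w, 0.29765/0.0416667 → 7 → h; chars wh.
Extended square: 0.06855/0.00833333 → 8, 0.00598/0.00416667 → 1; chars 81.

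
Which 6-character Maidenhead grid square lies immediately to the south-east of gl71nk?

Longitude subsquare n = 13; +1 → 14 = o.
Latitude subsquare k = 10; −1 → 9 = j.

GL71oj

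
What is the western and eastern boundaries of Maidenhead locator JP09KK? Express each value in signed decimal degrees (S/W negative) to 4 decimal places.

0.8333, 0.9167

Field J=9, P=15: +9·20° lon, +15·10° lat → SW at lon 0°, lat 60°.
Square 0, 9: +0·2° lon, +9·1° lat → SW at lon 0°, lat 69°.
Subsquare k=10, k=10: +10·0.0833333° lon, +10·0.0416667° lat → SW at lon 0.833333°, lat 69.4167°.
Cell spans 0.0833333° lon × 0.0416667° lat.
west 0.8333, east 0.9167.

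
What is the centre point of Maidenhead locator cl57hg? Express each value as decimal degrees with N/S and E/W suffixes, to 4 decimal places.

27.2708° N, 129.3750° W

Field C=2, L=11: +2·20° lon, +11·10° lat → SW at lon -140°, lat 20°.
Square 5, 7: +5·2° lon, +7·1° lat → SW at lon -130°, lat 27°.
Subsquare h=7, g=6: +7·0.0833333° lon, +6·0.0416667° lat → SW at lon -129.417°, lat 27.25°.
Cell spans 0.0833333° lon × 0.0416667° lat. Centre is SW corner plus half of each.
latitude 27.2708° N, longitude 129.3750° W.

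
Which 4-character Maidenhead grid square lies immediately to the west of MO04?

LO94

Longitude square 0; −1 → -1, wraps to 9, carry into field.
Longitude field M = 12; −1 → 11 = L.
The latitude characters are unchanged.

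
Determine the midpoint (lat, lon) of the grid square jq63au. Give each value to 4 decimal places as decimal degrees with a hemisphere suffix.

Field J=9, Q=16: +9·20° lon, +16·10° lat → SW at lon 0°, lat 70°.
Square 6, 3: +6·2° lon, +3·1° lat → SW at lon 12°, lat 73°.
Subsquare a=0, u=20: +0·0.0833333° lon, +20·0.0416667° lat → SW at lon 12°, lat 73.8333°.
Cell spans 0.0833333° lon × 0.0416667° lat. Centre is SW corner plus half of each.
latitude 73.8542° N, longitude 12.0417° E.

73.8542° N, 12.0417° E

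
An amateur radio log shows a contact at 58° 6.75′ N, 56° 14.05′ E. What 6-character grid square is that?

LO88cc

Add 180° to longitude and 90° to latitude: 236.2342, 148.1125.
Field: 236.2342/20 → 11 → L, 148.1125/10 → 14 → O; chars LO.
Square: 16.2342/2 → 8, 8.1125/1 → 8; chars 88.
Subsquare: 0.2342/0.0833333 → 2 → c, 0.1125/0.0416667 → 2 → c; chars cc.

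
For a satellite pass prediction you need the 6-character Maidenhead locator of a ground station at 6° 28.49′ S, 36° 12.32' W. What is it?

HI13vm

Add 180° to longitude and 90° to latitude: 143.7947, 83.5252.
Field: lon ⌊143.7947/20⌋ = 7 → H; lat ⌊83.5252/10⌋ = 8 → I.
Square: lon ⌊3.7947/2⌋ = 1; lat ⌊3.5252/1⌋ = 3.
Subsquare: lon ⌊1.7947/0.0833333⌋ = 21 → v; lat ⌊0.5252/0.0416667⌋ = 12 → m.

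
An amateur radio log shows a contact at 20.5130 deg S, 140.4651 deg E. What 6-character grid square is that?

QG09fl

Offset from 180°W / 90°S: lon 320.4651°, lat 69.4870°.
Field: 320.4651/20 → 16 → Q, 69.4870/10 → 6 → G; chars QG.
Square: 0.4651/2 → 0, 9.4870/1 → 9; chars 09.
Subsquare: 0.4651/0.0833333 → 5 → f, 0.4870/0.0416667 → 11 → l; chars fl.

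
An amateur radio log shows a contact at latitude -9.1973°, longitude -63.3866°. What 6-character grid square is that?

Offset from 180°W / 90°S: lon 116.6134°, lat 80.8027°.
Field (20°×10°, letters A–R): lon ⌊116.6134/20⌋ = 5 → F; lat ⌊80.8027/10⌋ = 8 → I.
Square (2°×1°, digits 0–9): lon ⌊16.6134/2⌋ = 8; lat ⌊0.8027/1⌋ = 0.
Subsquare (5′×2.5′, letters a–x): lon ⌊0.6134/0.0833333⌋ = 7 → h; lat ⌊0.8027/0.0416667⌋ = 19 → t.

FI80ht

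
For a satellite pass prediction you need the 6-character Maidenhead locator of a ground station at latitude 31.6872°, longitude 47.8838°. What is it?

Add 180° to longitude and 90° to latitude: 227.8838, 121.6872.
Field (20°×10°, letters A–R): 227.8838/20 → 11 → L, 121.6872/10 → 12 → M; chars LM.
Square (2°×1°, digits 0–9): 7.8838/2 → 3, 1.6872/1 → 1; chars 31.
Subsquare (5′×2.5′, letters a–x): 1.8838/0.0833333 → 22 → w, 0.6872/0.0416667 → 16 → q; chars wq.

LM31wq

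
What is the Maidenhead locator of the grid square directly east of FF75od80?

FF75od90

Longitude extended square 8; +1 → 9.
The latitude characters are unchanged.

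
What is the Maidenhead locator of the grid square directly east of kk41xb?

KK51ab

Longitude subsquare x = 23; +1 → 24, wraps to 0 = a, carry into square.
Longitude square 4; +1 → 5.
The latitude characters are unchanged.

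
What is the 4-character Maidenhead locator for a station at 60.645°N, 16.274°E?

JP80

Offset from 180°W / 90°S: lon 196.27°, lat 150.65°.
Field (20°×10°, letters A–R): lon ⌊196.27/20⌋ = 9 → J; lat ⌊150.65/10⌋ = 15 → P.
Square (2°×1°, digits 0–9): lon ⌊16.27/2⌋ = 8; lat ⌊0.65/1⌋ = 0.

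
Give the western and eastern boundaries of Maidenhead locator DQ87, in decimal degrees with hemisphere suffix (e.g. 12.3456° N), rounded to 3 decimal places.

Field D=3, Q=16: +3·20° lon, +16·10° lat → SW at lon -120°, lat 70°.
Square 8, 7: +8·2° lon, +7·1° lat → SW at lon -104°, lat 77°.
Cell spans 2° lon × 1° lat.
west 104.000° W, east 102.000° W.

104.000° W, 102.000° W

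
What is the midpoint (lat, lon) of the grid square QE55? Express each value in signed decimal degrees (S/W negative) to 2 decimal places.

Field Q=16, E=4: +16·20° lon, +4·10° lat → SW at lon 140°, lat -50°.
Square 5, 5: +5·2° lon, +5·1° lat → SW at lon 150°, lat -45°.
Cell spans 2° lon × 1° lat. Centre is SW corner plus half of each.
latitude -44.50, longitude 151.00.

-44.50, 151.00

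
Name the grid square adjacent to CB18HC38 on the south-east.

Longitude extended square 3; +1 → 4.
Latitude extended square 8; −1 → 7.

CB18hc47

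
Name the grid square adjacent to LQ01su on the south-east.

Longitude subsquare s = 18; +1 → 19 = t.
Latitude subsquare u = 20; −1 → 19 = t.

LQ01tt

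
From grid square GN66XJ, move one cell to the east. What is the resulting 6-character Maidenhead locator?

GN76aj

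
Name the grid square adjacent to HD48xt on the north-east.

Longitude subsquare x = 23; +1 → 24, wraps to 0 = a, carry into square.
Longitude square 4; +1 → 5.
Latitude subsquare t = 19; +1 → 20 = u.

HD58au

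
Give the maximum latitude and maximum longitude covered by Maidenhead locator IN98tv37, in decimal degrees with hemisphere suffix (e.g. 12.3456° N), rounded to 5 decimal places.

48.90833° N, 0.38333° W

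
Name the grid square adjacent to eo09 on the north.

Latitude square 9; +1 → 10, wraps to 0, carry into field.
Latitude field O = 14; +1 → 15 = P.
The longitude characters are unchanged.

EP00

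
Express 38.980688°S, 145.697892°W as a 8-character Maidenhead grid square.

BF71da64

Shift to the Maidenhead origin (180°W, 90°S): lon 34.30211, lat 51.01931.
Field (20°×10°, letters A–R): lon ⌊34.30211/20⌋ = 1 → B; lat ⌊51.01931/10⌋ = 5 → F.
Square (2°×1°, digits 0–9): lon ⌊14.30211/2⌋ = 7; lat ⌊1.01931/1⌋ = 1.
Subsquare (5′×2.5′, letters a–x): lon ⌊0.30211/0.0833333⌋ = 3 → d; lat ⌊0.01931/0.0416667⌋ = 0 → a.
Extended square (30″×15″, digits 0–9): lon ⌊0.05211/0.00833333⌋ = 6; lat ⌊0.01931/0.00416667⌋ = 4.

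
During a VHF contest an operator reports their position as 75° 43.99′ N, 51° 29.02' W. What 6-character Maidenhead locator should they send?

GQ45gr

Shift to the Maidenhead origin (180°W, 90°S): lon 128.5163, lat 165.7332.
Field: 128.5163/20 → 6 → G, 165.7332/10 → 16 → Q; chars GQ.
Square: 8.5163/2 → 4, 5.7332/1 → 5; chars 45.
Subsquare: 0.5163/0.0833333 → 6 → g, 0.7332/0.0416667 → 17 → r; chars gr.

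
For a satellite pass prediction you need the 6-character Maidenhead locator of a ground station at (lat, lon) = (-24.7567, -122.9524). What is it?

Offset from 180°W / 90°S: lon 57.0476°, lat 65.2433°.
Field: 57.0476/20 → 2 → C, 65.2433/10 → 6 → G; chars CG.
Square: 17.0476/2 → 8, 5.2433/1 → 5; chars 85.
Subsquare: 1.0476/0.0833333 → 12 → m, 0.2433/0.0416667 → 5 → f; chars mf.

CG85mf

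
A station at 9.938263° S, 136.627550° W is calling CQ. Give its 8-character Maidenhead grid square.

Shift to the Maidenhead origin (180°W, 90°S): lon 43.37245, lat 80.06174.
Field (20°×10°, letters A–R): lon ⌊43.37245/20⌋ = 2 → C; lat ⌊80.06174/10⌋ = 8 → I.
Square (2°×1°, digits 0–9): lon ⌊3.37245/2⌋ = 1; lat ⌊0.06174/1⌋ = 0.
Subsquare (5′×2.5′, letters a–x): lon ⌊1.37245/0.0833333⌋ = 16 → q; lat ⌊0.06174/0.0416667⌋ = 1 → b.
Extended square (30″×15″, digits 0–9): lon ⌊0.03912/0.00833333⌋ = 4; lat ⌊0.02007/0.00416667⌋ = 4.

CI10qb44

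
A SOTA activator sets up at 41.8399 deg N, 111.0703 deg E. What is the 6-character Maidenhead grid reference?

Shift to the Maidenhead origin (180°W, 90°S): lon 291.0703, lat 131.8399.
Field: lon ⌊291.0703/20⌋ = 14 → O; lat ⌊131.8399/10⌋ = 13 → N.
Square: lon ⌊11.0703/2⌋ = 5; lat ⌊1.8399/1⌋ = 1.
Subsquare: lon ⌊1.0703/0.0833333⌋ = 12 → m; lat ⌊0.8399/0.0416667⌋ = 20 → u.

ON51mu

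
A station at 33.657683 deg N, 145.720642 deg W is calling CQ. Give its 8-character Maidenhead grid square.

BM73dp37

Shift to the Maidenhead origin (180°W, 90°S): lon 34.27936, lat 123.65768.
Field: 34.27936/20 → 1 → B, 123.65768/10 → 12 → M; chars BM.
Square: 14.27936/2 → 7, 3.65768/1 → 3; chars 73.
Subsquare: 0.27936/0.0833333 → 3 → d, 0.65768/0.0416667 → 15 → p; chars dp.
Extended square: 0.02936/0.00833333 → 3, 0.03268/0.00416667 → 7; chars 37.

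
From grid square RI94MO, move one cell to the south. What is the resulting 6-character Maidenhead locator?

RI94mn

Latitude subsquare o = 14; −1 → 13 = n.
The longitude characters are unchanged.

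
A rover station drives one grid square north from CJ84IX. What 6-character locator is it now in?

CJ85ia

Latitude subsquare x = 23; +1 → 24, wraps to 0 = a, carry into square.
Latitude square 4; +1 → 5.
The longitude characters are unchanged.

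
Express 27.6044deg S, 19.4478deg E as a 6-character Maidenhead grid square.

JG92rj

Add 180° to longitude and 90° to latitude: 199.4478, 62.3956.
Field (20°×10°, letters A–R): lon ⌊199.4478/20⌋ = 9 → J; lat ⌊62.3956/10⌋ = 6 → G.
Square (2°×1°, digits 0–9): lon ⌊19.4478/2⌋ = 9; lat ⌊2.3956/1⌋ = 2.
Subsquare (5′×2.5′, letters a–x): lon ⌊1.4478/0.0833333⌋ = 17 → r; lat ⌊0.3956/0.0416667⌋ = 9 → j.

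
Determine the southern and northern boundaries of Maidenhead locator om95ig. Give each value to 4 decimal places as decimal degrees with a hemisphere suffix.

Field O=14, M=12: +14·20° lon, +12·10° lat → SW at lon 100°, lat 30°.
Square 9, 5: +9·2° lon, +5·1° lat → SW at lon 118°, lat 35°.
Subsquare i=8, g=6: +8·0.0833333° lon, +6·0.0416667° lat → SW at lon 118.667°, lat 35.25°.
Cell spans 0.0833333° lon × 0.0416667° lat.
south 35.2500° N, north 35.2917° N.

35.2500° N, 35.2917° N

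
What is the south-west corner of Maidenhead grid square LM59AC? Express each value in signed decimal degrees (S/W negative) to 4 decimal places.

39.0833, 50.0000

Field L=11, M=12: +11·20° lon, +12·10° lat → SW at lon 40°, lat 30°.
Square 5, 9: +5·2° lon, +9·1° lat → SW at lon 50°, lat 39°.
Subsquare a=0, c=2: +0·0.0833333° lon, +2·0.0416667° lat → SW at lon 50°, lat 39.0833°.
latitude 39.0833, longitude 50.0000.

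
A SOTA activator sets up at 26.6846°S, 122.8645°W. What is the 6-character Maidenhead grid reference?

CG83nh

Shift to the Maidenhead origin (180°W, 90°S): lon 57.1355, lat 63.3154.
Field (20°×10°, letters A–R): lon ⌊57.1355/20⌋ = 2 → C; lat ⌊63.3154/10⌋ = 6 → G.
Square (2°×1°, digits 0–9): lon ⌊17.1355/2⌋ = 8; lat ⌊3.3154/1⌋ = 3.
Subsquare (5′×2.5′, letters a–x): lon ⌊1.1355/0.0833333⌋ = 13 → n; lat ⌊0.3154/0.0416667⌋ = 7 → h.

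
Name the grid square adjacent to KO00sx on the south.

Latitude subsquare x = 23; −1 → 22 = w.
The longitude characters are unchanged.

KO00sw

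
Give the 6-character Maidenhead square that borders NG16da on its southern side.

Latitude subsquare a = 0; −1 → -1, wraps to 23 = x, carry into square.
Latitude square 6; −1 → 5.
The longitude characters are unchanged.

NG15dx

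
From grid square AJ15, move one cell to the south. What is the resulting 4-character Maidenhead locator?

AJ14

Latitude square 5; −1 → 4.
The longitude characters are unchanged.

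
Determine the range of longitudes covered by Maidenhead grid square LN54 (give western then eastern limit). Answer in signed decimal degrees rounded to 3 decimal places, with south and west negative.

Field L=11, N=13: +11·20° lon, +13·10° lat → SW at lon 40°, lat 40°.
Square 5, 4: +5·2° lon, +4·1° lat → SW at lon 50°, lat 44°.
Cell spans 2° lon × 1° lat.
west 50.000, east 52.000.

50.000, 52.000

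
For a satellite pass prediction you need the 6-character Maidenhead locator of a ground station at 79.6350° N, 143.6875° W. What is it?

Add 180° to longitude and 90° to latitude: 36.3125, 169.6350.
Field (20°×10°, letters A–R): lon ⌊36.3125/20⌋ = 1 → B; lat ⌊169.6350/10⌋ = 16 → Q.
Square (2°×1°, digits 0–9): lon ⌊16.3125/2⌋ = 8; lat ⌊9.6350/1⌋ = 9.
Subsquare (5′×2.5′, letters a–x): lon ⌊0.3125/0.0833333⌋ = 3 → d; lat ⌊0.6350/0.0416667⌋ = 15 → p.

BQ89dp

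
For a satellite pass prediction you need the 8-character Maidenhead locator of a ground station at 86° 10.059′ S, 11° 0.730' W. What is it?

IA43lt89

Offset from 180°W / 90°S: lon 168.98783°, lat 3.83235°.
Field (20°×10°, letters A–R): 168.98783/20 → 8 → I, 3.83235/10 → 0 → A; chars IA.
Square (2°×1°, digits 0–9): 8.98783/2 → 4, 3.83235/1 → 3; chars 43.
Subsquare (5′×2.5′, letters a–x): 0.98783/0.0833333 → 11 → l, 0.83235/0.0416667 → 19 → t; chars lt.
Extended square (30″×15″, digits 0–9): 0.07117/0.00833333 → 8, 0.04068/0.00416667 → 9; chars 89.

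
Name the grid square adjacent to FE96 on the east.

Longitude square 9; +1 → 10, wraps to 0, carry into field.
Longitude field F = 5; +1 → 6 = G.
The latitude characters are unchanged.

GE06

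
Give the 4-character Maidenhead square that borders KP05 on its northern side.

Latitude square 5; +1 → 6.
The longitude characters are unchanged.

KP06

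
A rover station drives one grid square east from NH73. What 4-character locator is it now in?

Longitude square 7; +1 → 8.
The latitude characters are unchanged.

NH83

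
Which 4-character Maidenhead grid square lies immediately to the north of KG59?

Latitude square 9; +1 → 10, wraps to 0, carry into field.
Latitude field G = 6; +1 → 7 = H.
The longitude characters are unchanged.

KH50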